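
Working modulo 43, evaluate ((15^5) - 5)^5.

18

(15)^5 ≡ 38 (mod 43)
38 - 5 = 33
(33)^5 ≡ 18 (mod 43)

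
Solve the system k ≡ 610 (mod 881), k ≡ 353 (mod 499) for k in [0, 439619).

881⁻¹ mod 499: 881·145 ≡ 1 (mod 499), so 881⁻¹ ≡ 145.
k = 610 + 881·((353 − 610)·145 mod 499) = 610 + 881·160 = 141570.
Check: 141570 mod 881 = 610, 141570 mod 499 = 353. ✓

141570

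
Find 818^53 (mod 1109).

53 in binary is 110101, i.e. 53 = 32 + 16 + 4 + 1.
818^1 ≡ 818 (mod 1109)
818^2 ≡ 818^2 = 669124 ≡ 397 (mod 1109)
818^4 ≡ 397^2 = 157609 ≡ 131 (mod 1109)
818^8 ≡ 131^2 = 17161 ≡ 526 (mod 1109)
818^16 ≡ 526^2 = 276676 ≡ 535 (mod 1109)
818^32 ≡ 535^2 = 286225 ≡ 103 (mod 1109)
818^53 = 818^32 × 818^16 × 818^4 × 818^1 ≡ 103 × 535 × 131 × 818 (mod 1109).
Accumulate the product:
103 × 535 = 55105 ≡ 764
764 × 131 = 100084 ≡ 274
274 × 818 = 224132 ≡ 114

114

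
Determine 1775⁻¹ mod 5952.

2639

Run the extended Euclidean algorithm:
5952 = 3*1775 + 627
1775 = 2*627 + 521
627 = 1*521 + 106
521 = 4*106 + 97
106 = 1*97 + 9
97 = 10*9 + 7
9 = 1*7 + 2
7 = 3*2 + 1
2 = 2*1 + 0
gcd(1775, 5952) = 1, so the inverse exists.
Back-substitute for 1:
1 = 1*7 − 3*2
  = −3*9 + 4*7
  = 4*97 − 43*9
  = −43*106 + 47*97
  = 47*521 − 231*106
  = −231*627 + 278*521
  = 278*1775 − 787*627
  = −787*5952 + 2639*1775
So 1775⁻¹ ≡ 2639 (mod 5952).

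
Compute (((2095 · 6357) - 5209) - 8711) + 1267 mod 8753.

702

2095 · 6357 = 13317915 ≡ 4602 (mod 8753)
4602 - 5209 = -607 ≡ 8146 (mod 8753)
8146 - 8711 = -565 ≡ 8188 (mod 8753)
8188 + 1267 = 9455 ≡ 702 (mod 8753)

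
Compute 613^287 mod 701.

13

287 in binary is 100011111, i.e. 287 = 256 + 16 + 8 + 4 + 2 + 1.
613^1 ≡ 613 (mod 701)
613^2 ≡ 613^2 = 375769 ≡ 33 (mod 701)
613^4 ≡ 33^2 = 1089 ≡ 388 (mod 701)
613^8 ≡ 388^2 = 150544 ≡ 530 (mod 701)
613^16 ≡ 530^2 = 280900 ≡ 500 (mod 701)
613^32 ≡ 500^2 = 250000 ≡ 444 (mod 701)
613^64 ≡ 444^2 = 197136 ≡ 155 (mod 701)
613^128 ≡ 155^2 = 24025 ≡ 191 (mod 701)
613^256 ≡ 191^2 = 36481 ≡ 29 (mod 701)
613^287 = 613^256 × 613^16 × 613^8 × 613^4 × 613^2 × 613^1 ≡ 29 × 500 × 530 × 388 × 33 × 613 (mod 701).
Accumulate the product:
29 × 500 = 14500 ≡ 480
480 × 530 = 254400 ≡ 638
638 × 388 = 247544 ≡ 91
91 × 33 = 3003 ≡ 199
199 × 613 = 121987 ≡ 13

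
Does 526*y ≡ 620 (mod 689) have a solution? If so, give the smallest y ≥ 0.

216

gcd(526, 689) = 1, so a unique solution mod 689 exists.
526⁻¹ ≡ 596 (mod 689).
y ≡ 596*620 ≡ 216 (mod 689).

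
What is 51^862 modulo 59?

27

Using repeated squaring:
862 in binary is 1101011110, i.e. 862 = 512 + 256 + 64 + 16 + 8 + 4 + 2.
51^1 ≡ 51 (mod 59)
51^2 ≡ 51^2 = 2601 ≡ 5 (mod 59)
51^4 ≡ 5^2 = 25 (mod 59)
51^8 ≡ 25^2 = 625 ≡ 35 (mod 59)
51^16 ≡ 35^2 = 1225 ≡ 45 (mod 59)
51^32 ≡ 45^2 = 2025 ≡ 19 (mod 59)
51^64 ≡ 19^2 = 361 ≡ 7 (mod 59)
51^128 ≡ 7^2 = 49 (mod 59)
51^256 ≡ 49^2 = 2401 ≡ 41 (mod 59)
51^512 ≡ 41^2 = 1681 ≡ 29 (mod 59)
51^862 = 51^512 · 51^256 · 51^64 · 51^16 · 51^8 · 51^4 · 51^2 ≡ 29 · 41 · 7 · 45 · 35 · 25 · 5 (mod 59).
Accumulate the product:
29 · 41 = 1189 ≡ 9
9 · 7 = 63 ≡ 4
4 · 45 = 180 ≡ 3
3 · 35 = 105 ≡ 46
46 · 25 = 1150 ≡ 29
29 · 5 = 145 ≡ 27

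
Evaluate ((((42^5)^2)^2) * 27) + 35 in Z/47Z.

22

(42)^5 ≡ 24 (mod 47)
(24)^2 ≡ 12 (mod 47)
(12)^2 ≡ 3 (mod 47)
3 * 27 = 81 ≡ 34 (mod 47)
34 + 35 = 69 ≡ 22 (mod 47)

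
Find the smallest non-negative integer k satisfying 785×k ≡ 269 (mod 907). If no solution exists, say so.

258

gcd(785, 907) = 1, so a unique solution mod 907 exists.
785⁻¹ ≡ 736 (mod 907).
k ≡ 736×269 ≡ 258 (mod 907).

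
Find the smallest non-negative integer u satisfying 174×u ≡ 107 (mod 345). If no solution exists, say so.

gcd(174, 345) = 3, and 3 does not divide 107.
So the congruence has no solution.

no solution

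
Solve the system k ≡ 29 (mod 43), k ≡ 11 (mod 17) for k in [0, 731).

674

43⁻¹ mod 17: 43·2 ≡ 1 (mod 17), so 43⁻¹ ≡ 2.
k = 29 + 43·((11 − 29)·2 mod 17) = 29 + 43·15 = 674.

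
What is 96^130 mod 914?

By square-and-multiply:
130 in binary is 10000010, i.e. 130 = 128 + 2.
96^1 ≡ 96 (mod 914)
96^2 ≡ 96^2 = 9216 ≡ 76 (mod 914)
96^4 ≡ 76^2 = 5776 ≡ 292 (mod 914)
96^8 ≡ 292^2 = 85264 ≡ 262 (mod 914)
96^16 ≡ 262^2 = 68644 ≡ 94 (mod 914)
96^32 ≡ 94^2 = 8836 ≡ 610 (mod 914)
96^64 ≡ 610^2 = 372100 ≡ 102 (mod 914)
96^128 ≡ 102^2 = 10404 ≡ 350 (mod 914)
96^130 = 96^128 * 96^2 ≡ 350 * 76 (mod 914).
350 * 76 = 26600 ≡ 94 (mod 914).

94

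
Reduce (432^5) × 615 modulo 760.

640

(432)^5 ≡ 352 (mod 760)
352 × 615 = 216480 ≡ 640 (mod 760)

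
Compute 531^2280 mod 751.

By square-and-multiply:
2280 in binary is 100011101000, i.e. 2280 = 2048 + 128 + 64 + 32 + 8.
531^1 ≡ 531 (mod 751)
531^2 ≡ 531^2 = 281961 ≡ 336 (mod 751)
531^4 ≡ 336^2 = 112896 ≡ 246 (mod 751)
531^8 ≡ 246^2 = 60516 ≡ 436 (mod 751)
531^16 ≡ 436^2 = 190096 ≡ 93 (mod 751)
531^32 ≡ 93^2 = 8649 ≡ 388 (mod 751)
531^64 ≡ 388^2 = 150544 ≡ 344 (mod 751)
531^128 ≡ 344^2 = 118336 ≡ 429 (mod 751)
531^256 ≡ 429^2 = 184041 ≡ 46 (mod 751)
531^512 ≡ 46^2 = 2116 ≡ 614 (mod 751)
531^1024 ≡ 614^2 = 376996 ≡ 745 (mod 751)
531^2048 ≡ 745^2 = 555025 ≡ 36 (mod 751)
531^2280 = 531^2048 · 531^128 · 531^64 · 531^32 · 531^8 ≡ 36 · 429 · 344 · 388 · 436 (mod 751).
Accumulate the product:
36 · 429 = 15444 ≡ 424
424 · 344 = 145856 ≡ 162
162 · 388 = 62856 ≡ 523
523 · 436 = 228028 ≡ 475

475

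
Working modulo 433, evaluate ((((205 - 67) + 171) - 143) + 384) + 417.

205 - 67 = 138
138 + 171 = 309
309 - 143 = 166
166 + 384 = 550 ≡ 117 (mod 433)
117 + 417 = 534 ≡ 101 (mod 433)

101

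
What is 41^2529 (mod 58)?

2529 in binary is 100111100001, i.e. 2529 = 2048 + 256 + 128 + 64 + 32 + 1.
41^1 ≡ 41 (mod 58)
41^2 ≡ 41^2 = 1681 ≡ 57 (mod 58)
41^4 ≡ 57^2 = 3249 ≡ 1 (mod 58)
41^8 ≡ 1^2 = 1 (mod 58)
41^16 ≡ 1^2 = 1 (mod 58)
41^32 ≡ 1^2 = 1 (mod 58)
41^64 ≡ 1^2 = 1 (mod 58)
41^128 ≡ 1^2 = 1 (mod 58)
41^256 ≡ 1^2 = 1 (mod 58)
41^512 ≡ 1^2 = 1 (mod 58)
41^1024 ≡ 1^2 = 1 (mod 58)
41^2048 ≡ 1^2 = 1 (mod 58)
41^2529 = 41^2048 × 41^256 × 41^128 × 41^64 × 41^32 × 41^1 ≡ 1 × 1 × 1 × 1 × 1 × 41 (mod 58).
Accumulate the product:
1 × 1 = 1
1 × 1 = 1
1 × 1 = 1
1 × 1 = 1
1 × 41 = 41

41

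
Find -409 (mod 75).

41

-409 = -6*75 + 41, so -409 ≡ 41 (mod 75).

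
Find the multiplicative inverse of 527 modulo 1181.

995

Run the extended Euclidean algorithm:
1181 = 2·527 + 127
527 = 4·127 + 19
127 = 6·19 + 13
19 = 1·13 + 6
13 = 2·6 + 1
6 = 6·1 + 0
gcd(527, 1181) = 1, so the inverse exists.
Bézout: 1 = 83·1181 − 186·527.
So 527⁻¹ ≡ −186 ≡ 995 (mod 1181).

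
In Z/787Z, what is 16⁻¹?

246

By the extended Euclidean algorithm:
787 = 49*16 + 3
16 = 5*3 + 1
3 = 3*1 + 0
gcd(16, 787) = 1, so the inverse exists.
Bézout: 1 = −5*787 + 246*16.
So 16⁻¹ ≡ 246 (mod 787).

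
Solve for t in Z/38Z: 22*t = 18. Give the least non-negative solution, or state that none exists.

6

gcd(22, 38) = 2, and 2 | 18, so solutions exist.
Divide through by 2: 11*t = 9 (mod 19).
11⁻¹ ≡ 7 (mod 19).
t ≡ 7*9 ≡ 6 (mod 19).
The smallest non-negative solution is t = 6.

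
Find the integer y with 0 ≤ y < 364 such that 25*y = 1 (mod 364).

233

Run the extended Euclidean algorithm:
364 = 14×25 + 14
25 = 1×14 + 11
14 = 1×11 + 3
11 = 3×3 + 2
3 = 1×2 + 1
2 = 2×1 + 0
gcd(25, 364) = 1, so the inverse exists.
Back-substitute for 1:
1 = 1×3 − 1×2
  = −1×11 + 4×3
  = 4×14 − 5×11
  = −5×25 + 9×14
  = 9×364 − 131×25
So 25⁻¹ ≡ −131 ≡ 233 (mod 364).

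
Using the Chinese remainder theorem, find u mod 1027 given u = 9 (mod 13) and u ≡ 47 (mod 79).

126

13⁻¹ mod 79: 13×73 ≡ 1 (mod 79), so 13⁻¹ ≡ 73.
u = 9 + 13×((47 − 9)×73 mod 79) = 9 + 13×9 = 126.
Check: 126 mod 13 = 9, 126 mod 79 = 47. ✓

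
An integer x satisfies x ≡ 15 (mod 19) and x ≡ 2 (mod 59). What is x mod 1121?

19⁻¹ mod 59: 19×28 ≡ 1 (mod 59), so 19⁻¹ ≡ 28.
x = 15 + 19×((2 − 15)×28 mod 59) = 15 + 19×49 = 946.

946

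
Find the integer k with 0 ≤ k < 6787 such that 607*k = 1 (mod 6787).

By the extended Euclidean algorithm:
6787 = 11·607 + 110
607 = 5·110 + 57
110 = 1·57 + 53
57 = 1·53 + 4
53 = 13·4 + 1
4 = 4·1 + 0
gcd(607, 6787) = 1, so the inverse exists.
Bézout: 1 = 149·6787 − 1666·607.
So 607⁻¹ ≡ −1666 ≡ 5121 (mod 6787).

5121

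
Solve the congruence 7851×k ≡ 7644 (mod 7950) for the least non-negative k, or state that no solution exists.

244

gcd(7851, 7950) = 3, and 3 | 7644, so solutions exist.
Divide through by 3: 2617×k ≡ 2548 mod 2650.
2617⁻¹ ≡ 803 (mod 2650).
k ≡ 803×2548 ≡ 244 (mod 2650).
The smallest non-negative solution is k = 244.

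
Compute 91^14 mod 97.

14 in binary is 1110, i.e. 14 = 8 + 4 + 2.
91^1 ≡ 91 (mod 97)
91^2 ≡ 91^2 = 8281 ≡ 36 (mod 97)
91^4 ≡ 36^2 = 1296 ≡ 35 (mod 97)
91^8 ≡ 35^2 = 1225 ≡ 61 (mod 97)
91^14 = 91^8 × 91^4 × 91^2 ≡ 61 × 35 × 36 (mod 97).
Accumulate the product:
61 × 35 = 2135 ≡ 1
1 × 36 = 36

36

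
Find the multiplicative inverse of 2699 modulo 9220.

Apply the Euclidean algorithm and back-substitute:
9220 = 3·2699 + 1123
2699 = 2·1123 + 453
1123 = 2·453 + 217
453 = 2·217 + 19
217 = 11·19 + 8
19 = 2·8 + 3
8 = 2·3 + 2
3 = 1·2 + 1
2 = 2·1 + 0
gcd(2699, 9220) = 1, so the inverse exists.
Back-substitute for 1:
1 = 1·3 − 1·2
  = −1·8 + 3·3
  = 3·19 − 7·8
  = −7·217 + 80·19
  = 80·453 − 167·217
  = −167·1123 + 414·453
  = 414·2699 − 995·1123
  = −995·9220 + 3399·2699
So 2699⁻¹ ≡ 3399 (mod 9220).

3399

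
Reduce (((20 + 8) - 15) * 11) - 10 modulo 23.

20 + 8 = 28 ≡ 5 (mod 23)
5 - 15 = -10 ≡ 13 (mod 23)
13 * 11 = 143 ≡ 5 (mod 23)
5 - 10 = -5 ≡ 18 (mod 23)

18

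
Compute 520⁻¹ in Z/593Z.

528

Apply the Euclidean algorithm and back-substitute:
593 = 1*520 + 73
520 = 7*73 + 9
73 = 8*9 + 1
9 = 9*1 + 0
gcd(520, 593) = 1, so the inverse exists.
Back-substitute for 1:
1 = 1*73 − 8*9
  = −8*520 + 57*73
  = 57*593 − 65*520
So 520⁻¹ ≡ −65 ≡ 528 (mod 593).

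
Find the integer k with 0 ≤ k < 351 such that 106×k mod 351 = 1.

By the extended Euclidean algorithm:
351 = 3*106 + 33
106 = 3*33 + 7
33 = 4*7 + 5
7 = 1*5 + 2
5 = 2*2 + 1
2 = 2*1 + 0
gcd(106, 351) = 1, so the inverse exists.
Bézout: 1 = 45*351 − 149*106.
So 106⁻¹ ≡ −149 ≡ 202 (mod 351).

202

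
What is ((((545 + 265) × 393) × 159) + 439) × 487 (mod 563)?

448

545 + 265 = 810 ≡ 247 (mod 563)
247 × 393 = 97071 ≡ 235 (mod 563)
235 × 159 = 37365 ≡ 207 (mod 563)
207 + 439 = 646 ≡ 83 (mod 563)
83 × 487 = 40421 ≡ 448 (mod 563)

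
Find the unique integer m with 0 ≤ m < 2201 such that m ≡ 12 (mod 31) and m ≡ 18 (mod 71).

31⁻¹ mod 71: 31×55 ≡ 1 (mod 71), so 31⁻¹ ≡ 55.
m = 12 + 31×((18 − 12)×55 mod 71) = 12 + 31×46 = 1438.

1438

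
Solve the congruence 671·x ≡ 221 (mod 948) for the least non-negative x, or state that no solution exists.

427

gcd(671, 948) = 1, so a unique solution mod 948 exists.
671⁻¹ ≡ 551 (mod 948).
x ≡ 551·221 ≡ 427 (mod 948).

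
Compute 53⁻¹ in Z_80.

Apply the Euclidean algorithm and back-substitute:
80 = 1·53 + 27
53 = 1·27 + 26
27 = 1·26 + 1
26 = 26·1 + 0
gcd(53, 80) = 1, so the inverse exists.
Bézout: 1 = 2·80 − 3·53.
So 53⁻¹ ≡ −3 ≡ 77 (mod 80).

77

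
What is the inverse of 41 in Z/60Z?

41

60 = 1*41 + 19
41 = 2*19 + 3
19 = 6*3 + 1
3 = 3*1 + 0
gcd(41, 60) = 1, so the inverse exists.
Back-substitute for 1:
1 = 1*19 − 6*3
  = −6*41 + 13*19
  = 13*60 − 19*41
So 41⁻¹ ≡ −19 ≡ 41 (mod 60).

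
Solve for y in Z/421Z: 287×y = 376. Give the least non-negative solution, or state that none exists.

148

gcd(287, 421) = 1, so a unique solution mod 421 exists.
287⁻¹ ≡ 399 (mod 421).
y ≡ 399×376 ≡ 148 (mod 421).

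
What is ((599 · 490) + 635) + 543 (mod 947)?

599 · 490 = 293510 ≡ 887 (mod 947)
887 + 635 = 1522 ≡ 575 (mod 947)
575 + 543 = 1118 ≡ 171 (mod 947)

171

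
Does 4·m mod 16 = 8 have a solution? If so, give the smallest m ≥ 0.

gcd(4, 16) = 4, and 4 | 8, so solutions exist.
Divide through by 4: 1·m = 2 (mod 4).
1⁻¹ ≡ 1 (mod 4).
m ≡ 1·2 ≡ 2 (mod 4).
The smallest non-negative solution is m = 2.

2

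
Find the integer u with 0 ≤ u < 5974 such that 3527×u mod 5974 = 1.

5183

Run the extended Euclidean algorithm:
5974 = 1*3527 + 2447
3527 = 1*2447 + 1080
2447 = 2*1080 + 287
1080 = 3*287 + 219
287 = 1*219 + 68
219 = 3*68 + 15
68 = 4*15 + 8
15 = 1*8 + 7
8 = 1*7 + 1
7 = 7*1 + 0
gcd(3527, 5974) = 1, so the inverse exists.
Back-substitute for 1:
1 = 1*8 − 1*7
  = −1*15 + 2*8
  = 2*68 − 9*15
  = −9*219 + 29*68
  = 29*287 − 38*219
  = −38*1080 + 143*287
  = 143*2447 − 324*1080
  = −324*3527 + 467*2447
  = 467*5974 − 791*3527
So 3527⁻¹ ≡ −791 ≡ 5183 (mod 5974).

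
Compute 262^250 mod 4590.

Using repeated squaring:
262^1 ≡ 262 (mod 4590)
262^2 ≡ 262^2 = 68644 ≡ 4384 (mod 4590)
262^4 ≡ 4384^2 = 19219456 ≡ 1126 (mod 4590)
262^8 ≡ 1126^2 = 1267876 ≡ 1036 (mod 4590)
262^16 ≡ 1036^2 = 1073296 ≡ 3826 (mod 4590)
262^32 ≡ 3826^2 = 14638276 ≡ 766 (mod 4590)
262^64 ≡ 766^2 = 586756 ≡ 3826 (mod 4590)
262^128 ≡ 3826^2 = 14638276 ≡ 766 (mod 4590)
262^250 = 262^128 × 262^64 × 262^32 × 262^16 × 262^8 × 262^2 ≡ 766 × 3826 × 766 × 3826 × 1036 × 4384 (mod 4590).
Accumulate the product:
766 × 3826 = 2930716 ≡ 2296
2296 × 766 = 1758736 ≡ 766
766 × 3826 = 2930716 ≡ 2296
2296 × 1036 = 2378656 ≡ 1036
1036 × 4384 = 4541824 ≡ 2314

2314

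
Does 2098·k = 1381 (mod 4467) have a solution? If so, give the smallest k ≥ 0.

2281

gcd(2098, 4467) = 1, so a unique solution mod 4467 exists.
2098⁻¹ ≡ 1978 (mod 4467).
k ≡ 1978·1381 ≡ 2281 (mod 4467).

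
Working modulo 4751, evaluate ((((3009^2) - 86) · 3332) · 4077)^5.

(3009)^2 ≡ 3426 (mod 4751)
3426 - 86 = 3340
3340 · 3332 = 11128880 ≡ 2038 (mod 4751)
2038 · 4077 = 8308926 ≡ 4178 (mod 4751)
(4178)^5 ≡ 1570 (mod 4751)

1570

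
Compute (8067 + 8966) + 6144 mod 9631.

8067 + 8966 = 17033 ≡ 7402 (mod 9631)
7402 + 6144 = 13546 ≡ 3915 (mod 9631)

3915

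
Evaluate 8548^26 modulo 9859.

3497

By square-and-multiply:
26 in binary is 11010, i.e. 26 = 16 + 8 + 2.
8548^1 ≡ 8548 (mod 9859)
8548^2 ≡ 8548^2 = 73068304 ≡ 3255 (mod 9859)
8548^4 ≡ 3255^2 = 10595025 ≡ 6459 (mod 9859)
8548^8 ≡ 6459^2 = 41718681 ≡ 5252 (mod 9859)
8548^16 ≡ 5252^2 = 27583504 ≡ 7881 (mod 9859)
8548^26 = 8548^16 · 8548^8 · 8548^2 ≡ 7881 · 5252 · 3255 (mod 9859).
Accumulate the product:
7881 · 5252 = 41391012 ≡ 2930
2930 · 3255 = 9537150 ≡ 3497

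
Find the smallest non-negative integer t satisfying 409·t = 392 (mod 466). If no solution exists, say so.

gcd(409, 466) = 1, so a unique solution mod 466 exists.
409⁻¹ ≡ 327 (mod 466).
t ≡ 327·392 ≡ 34 (mod 466).

34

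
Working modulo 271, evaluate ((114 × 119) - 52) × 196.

114 × 119 = 13566 ≡ 16 (mod 271)
16 - 52 = -36 ≡ 235 (mod 271)
235 × 196 = 46060 ≡ 261 (mod 271)

261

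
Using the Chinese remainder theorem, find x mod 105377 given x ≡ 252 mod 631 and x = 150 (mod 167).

631⁻¹ mod 167: 631·9 ≡ 1 (mod 167), so 631⁻¹ ≡ 9.
x = 252 + 631·((150 − 252)·9 mod 167) = 252 + 631·84 = 53256.

53256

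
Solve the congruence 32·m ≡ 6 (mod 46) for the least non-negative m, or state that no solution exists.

16

gcd(32, 46) = 2, and 2 | 6, so solutions exist.
Divide through by 2: 16·m = 3 (mod 23).
16⁻¹ ≡ 13 (mod 23).
m ≡ 13·3 ≡ 16 (mod 23).
The smallest non-negative solution is m = 16.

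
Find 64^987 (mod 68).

Compute successive squares:
987 in binary is 1111011011, i.e. 987 = 512 + 256 + 128 + 64 + 16 + 8 + 2 + 1.
64^1 ≡ 64 (mod 68)
64^2 ≡ 64^2 = 4096 ≡ 16 (mod 68)
64^4 ≡ 16^2 = 256 ≡ 52 (mod 68)
64^8 ≡ 52^2 = 2704 ≡ 52 (mod 68)
64^16 ≡ 52^2 = 2704 ≡ 52 (mod 68)
64^32 ≡ 52^2 = 2704 ≡ 52 (mod 68)
64^64 ≡ 52^2 = 2704 ≡ 52 (mod 68)
64^128 ≡ 52^2 = 2704 ≡ 52 (mod 68)
64^256 ≡ 52^2 = 2704 ≡ 52 (mod 68)
64^512 ≡ 52^2 = 2704 ≡ 52 (mod 68)
64^987 = 64^512 × 64^256 × 64^128 × 64^64 × 64^16 × 64^8 × 64^2 × 64^1 ≡ 52 × 52 × 52 × 52 × 52 × 52 × 16 × 64 (mod 68).
Accumulate the product:
52 × 52 = 2704 ≡ 52
52 × 52 = 2704 ≡ 52
52 × 52 = 2704 ≡ 52
52 × 52 = 2704 ≡ 52
52 × 52 = 2704 ≡ 52
52 × 16 = 832 ≡ 16
16 × 64 = 1024 ≡ 4

4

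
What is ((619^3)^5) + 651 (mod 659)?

343

(619)^3 ≡ 582 (mod 659)
(582)^5 ≡ 351 (mod 659)
351 + 651 = 1002 ≡ 343 (mod 659)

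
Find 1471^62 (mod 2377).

465

Using repeated squaring:
62 in binary is 111110, i.e. 62 = 32 + 16 + 8 + 4 + 2.
1471^1 ≡ 1471 (mod 2377)
1471^2 ≡ 1471^2 = 2163841 ≡ 771 (mod 2377)
1471^4 ≡ 771^2 = 594441 ≡ 191 (mod 2377)
1471^8 ≡ 191^2 = 36481 ≡ 826 (mod 2377)
1471^16 ≡ 826^2 = 682276 ≡ 77 (mod 2377)
1471^32 ≡ 77^2 = 5929 ≡ 1175 (mod 2377)
1471^62 = 1471^32 × 1471^16 × 1471^8 × 1471^4 × 1471^2 ≡ 1175 × 77 × 826 × 191 × 771 (mod 2377).
Accumulate the product:
1175 × 77 = 90475 ≡ 149
149 × 826 = 123074 ≡ 1847
1847 × 191 = 352777 ≡ 981
981 × 771 = 756351 ≡ 465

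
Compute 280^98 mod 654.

98 in binary is 1100010, i.e. 98 = 64 + 32 + 2.
280^1 ≡ 280 (mod 654)
280^2 ≡ 280^2 = 78400 ≡ 574 (mod 654)
280^4 ≡ 574^2 = 329476 ≡ 514 (mod 654)
280^8 ≡ 514^2 = 264196 ≡ 634 (mod 654)
280^16 ≡ 634^2 = 401956 ≡ 400 (mod 654)
280^32 ≡ 400^2 = 160000 ≡ 424 (mod 654)
280^64 ≡ 424^2 = 179776 ≡ 580 (mod 654)
280^98 = 280^64 * 280^32 * 280^2 ≡ 580 * 424 * 574 (mod 654).
Accumulate the product:
580 * 424 = 245920 ≡ 16
16 * 574 = 9184 ≡ 28

28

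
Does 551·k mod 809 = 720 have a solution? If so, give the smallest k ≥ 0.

524

gcd(551, 809) = 1, so a unique solution mod 809 exists.
551⁻¹ ≡ 185 (mod 809).
k ≡ 185·720 ≡ 524 (mod 809).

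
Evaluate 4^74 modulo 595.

16

Compute successive squares:
4^1 ≡ 4 (mod 595)
4^2 ≡ 4^2 = 16 (mod 595)
4^4 ≡ 16^2 = 256 (mod 595)
4^8 ≡ 256^2 = 65536 ≡ 86 (mod 595)
4^16 ≡ 86^2 = 7396 ≡ 256 (mod 595)
4^32 ≡ 256^2 = 65536 ≡ 86 (mod 595)
4^64 ≡ 86^2 = 7396 ≡ 256 (mod 595)
4^74 = 4^64 × 4^8 × 4^2 ≡ 256 × 86 × 16 (mod 595).
Accumulate the product:
256 × 86 = 22016 ≡ 1
1 × 16 = 16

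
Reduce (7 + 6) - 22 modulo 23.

7 + 6 = 13
13 - 22 = -9 ≡ 14 (mod 23)

14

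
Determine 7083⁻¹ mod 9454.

315

Run the extended Euclidean algorithm:
9454 = 1×7083 + 2371
7083 = 2×2371 + 2341
2371 = 1×2341 + 30
2341 = 78×30 + 1
30 = 30×1 + 0
gcd(7083, 9454) = 1, so the inverse exists.
Bézout: 1 = −236×9454 + 315×7083.
So 7083⁻¹ ≡ 315 (mod 9454).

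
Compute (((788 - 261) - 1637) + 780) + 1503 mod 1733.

788 - 261 = 527
527 - 1637 = -1110 ≡ 623 (mod 1733)
623 + 780 = 1403
1403 + 1503 = 2906 ≡ 1173 (mod 1733)

1173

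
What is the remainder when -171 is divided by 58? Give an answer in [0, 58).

-171 = -3*58 + 3, so -171 ≡ 3 (mod 58).

3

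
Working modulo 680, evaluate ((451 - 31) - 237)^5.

183

451 - 31 = 420
420 - 237 = 183
(183)^5 ≡ 183 (mod 680)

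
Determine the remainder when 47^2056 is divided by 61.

2056 in binary is 100000001000, i.e. 2056 = 2048 + 8.
47^1 ≡ 47 (mod 61)
47^2 ≡ 47^2 = 2209 ≡ 13 (mod 61)
47^4 ≡ 13^2 = 169 ≡ 47 (mod 61)
47^8 ≡ 47^2 = 2209 ≡ 13 (mod 61)
47^16 ≡ 13^2 = 169 ≡ 47 (mod 61)
47^32 ≡ 47^2 = 2209 ≡ 13 (mod 61)
47^64 ≡ 13^2 = 169 ≡ 47 (mod 61)
47^128 ≡ 47^2 = 2209 ≡ 13 (mod 61)
47^256 ≡ 13^2 = 169 ≡ 47 (mod 61)
47^512 ≡ 47^2 = 2209 ≡ 13 (mod 61)
47^1024 ≡ 13^2 = 169 ≡ 47 (mod 61)
47^2048 ≡ 47^2 = 2209 ≡ 13 (mod 61)
47^2056 = 47^2048 · 47^8 ≡ 13 · 13 (mod 61).
13 · 13 = 169 ≡ 47 (mod 61).

47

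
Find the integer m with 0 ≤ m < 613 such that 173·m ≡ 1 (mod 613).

163

Apply the Euclidean algorithm and back-substitute:
613 = 3×173 + 94
173 = 1×94 + 79
94 = 1×79 + 15
79 = 5×15 + 4
15 = 3×4 + 3
4 = 1×3 + 1
3 = 3×1 + 0
gcd(173, 613) = 1, so the inverse exists.
Back-substitute for 1:
1 = 1×4 − 1×3
  = −1×15 + 4×4
  = 4×79 − 21×15
  = −21×94 + 25×79
  = 25×173 − 46×94
  = −46×613 + 163×173
So 173⁻¹ ≡ 163 (mod 613).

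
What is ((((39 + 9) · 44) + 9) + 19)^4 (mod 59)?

39 + 9 = 48
48 · 44 = 2112 ≡ 47 (mod 59)
47 + 9 = 56
56 + 19 = 75 ≡ 16 (mod 59)
(16)^4 ≡ 46 (mod 59)

46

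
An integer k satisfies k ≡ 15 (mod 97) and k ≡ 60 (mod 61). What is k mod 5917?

97⁻¹ mod 61: 97·39 ≡ 1 (mod 61), so 97⁻¹ ≡ 39.
k = 15 + 97·((60 − 15)·39 mod 61) = 15 + 97·47 = 4574.

4574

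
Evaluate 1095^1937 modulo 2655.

1080

Compute successive squares:
1095^1 ≡ 1095 (mod 2655)
1095^2 ≡ 1095^2 = 1199025 ≡ 1620 (mod 2655)
1095^4 ≡ 1620^2 = 2624400 ≡ 1260 (mod 2655)
1095^8 ≡ 1260^2 = 1587600 ≡ 2565 (mod 2655)
1095^16 ≡ 2565^2 = 6579225 ≡ 135 (mod 2655)
1095^32 ≡ 135^2 = 18225 ≡ 2295 (mod 2655)
1095^64 ≡ 2295^2 = 5267025 ≡ 2160 (mod 2655)
1095^128 ≡ 2160^2 = 4665600 ≡ 765 (mod 2655)
1095^256 ≡ 765^2 = 585225 ≡ 1125 (mod 2655)
1095^512 ≡ 1125^2 = 1265625 ≡ 1845 (mod 2655)
1095^1024 ≡ 1845^2 = 3404025 ≡ 315 (mod 2655)
1095^1937 = 1095^1024 * 1095^512 * 1095^256 * 1095^128 * 1095^16 * 1095^1 ≡ 315 * 1845 * 1125 * 765 * 135 * 1095 (mod 2655).
Accumulate the product:
315 * 1845 = 581175 ≡ 2385
2385 * 1125 = 2683125 ≡ 1575
1575 * 765 = 1204875 ≡ 2160
2160 * 135 = 291600 ≡ 2205
2205 * 1095 = 2414475 ≡ 1080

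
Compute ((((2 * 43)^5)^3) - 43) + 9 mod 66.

22

2 * 43 = 86 ≡ 20 (mod 66)
(20)^5 ≡ 56 (mod 66)
(56)^3 ≡ 56 (mod 66)
56 - 43 = 13
13 + 9 = 22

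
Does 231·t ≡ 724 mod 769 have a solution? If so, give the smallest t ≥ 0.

gcd(231, 769) = 1, so a unique solution mod 769 exists.
231⁻¹ ≡ 516 (mod 769).
t ≡ 516·724 ≡ 619 (mod 769).

619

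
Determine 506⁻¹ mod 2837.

By the extended Euclidean algorithm:
2837 = 5×506 + 307
506 = 1×307 + 199
307 = 1×199 + 108
199 = 1×108 + 91
108 = 1×91 + 17
91 = 5×17 + 6
17 = 2×6 + 5
6 = 1×5 + 1
5 = 5×1 + 0
gcd(506, 2837) = 1, so the inverse exists.
Bézout: 1 = −89×2837 + 499×506.
So 506⁻¹ ≡ 499 (mod 2837).

499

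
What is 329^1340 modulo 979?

265

1340 in binary is 10100111100, i.e. 1340 = 1024 + 256 + 32 + 16 + 8 + 4.
329^1 ≡ 329 (mod 979)
329^2 ≡ 329^2 = 108241 ≡ 551 (mod 979)
329^4 ≡ 551^2 = 303601 ≡ 111 (mod 979)
329^8 ≡ 111^2 = 12321 ≡ 573 (mod 979)
329^16 ≡ 573^2 = 328329 ≡ 364 (mod 979)
329^32 ≡ 364^2 = 132496 ≡ 331 (mod 979)
329^64 ≡ 331^2 = 109561 ≡ 892 (mod 979)
329^128 ≡ 892^2 = 795664 ≡ 716 (mod 979)
329^256 ≡ 716^2 = 512656 ≡ 639 (mod 979)
329^512 ≡ 639^2 = 408321 ≡ 78 (mod 979)
329^1024 ≡ 78^2 = 6084 ≡ 210 (mod 979)
329^1340 = 329^1024 × 329^256 × 329^32 × 329^16 × 329^8 × 329^4 ≡ 210 × 639 × 331 × 364 × 573 × 111 (mod 979).
Accumulate the product:
210 × 639 = 134190 ≡ 67
67 × 331 = 22177 ≡ 639
639 × 364 = 232596 ≡ 573
573 × 573 = 328329 ≡ 364
364 × 111 = 40404 ≡ 265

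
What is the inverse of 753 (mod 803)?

Run the extended Euclidean algorithm:
803 = 1*753 + 50
753 = 15*50 + 3
50 = 16*3 + 2
3 = 1*2 + 1
2 = 2*1 + 0
gcd(753, 803) = 1, so the inverse exists.
Bézout: 1 = −256*803 + 273*753.
So 753⁻¹ ≡ 273 (mod 803).

273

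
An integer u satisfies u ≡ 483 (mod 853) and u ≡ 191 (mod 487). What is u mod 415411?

222263

853⁻¹ mod 487: 853×326 ≡ 1 (mod 487), so 853⁻¹ ≡ 326.
u = 483 + 853×((191 − 483)×326 mod 487) = 483 + 853×260 = 222263.
Check: 222263 mod 853 = 483, 222263 mod 487 = 191. ✓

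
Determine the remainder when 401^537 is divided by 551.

537 in binary is 1000011001, i.e. 537 = 512 + 16 + 8 + 1.
401^1 ≡ 401 (mod 551)
401^2 ≡ 401^2 = 160801 ≡ 460 (mod 551)
401^4 ≡ 460^2 = 211600 ≡ 16 (mod 551)
401^8 ≡ 16^2 = 256 (mod 551)
401^16 ≡ 256^2 = 65536 ≡ 518 (mod 551)
401^32 ≡ 518^2 = 268324 ≡ 538 (mod 551)
401^64 ≡ 538^2 = 289444 ≡ 169 (mod 551)
401^128 ≡ 169^2 = 28561 ≡ 460 (mod 551)
401^256 ≡ 460^2 = 211600 ≡ 16 (mod 551)
401^512 ≡ 16^2 = 256 (mod 551)
401^537 = 401^512 · 401^16 · 401^8 · 401^1 ≡ 256 · 518 · 256 · 401 (mod 551).
Accumulate the product:
256 · 518 = 132608 ≡ 368
368 · 256 = 94208 ≡ 538
538 · 401 = 215738 ≡ 297

297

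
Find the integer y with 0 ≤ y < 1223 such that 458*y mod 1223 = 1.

Run the extended Euclidean algorithm:
1223 = 2*458 + 307
458 = 1*307 + 151
307 = 2*151 + 5
151 = 30*5 + 1
5 = 5*1 + 0
gcd(458, 1223) = 1, so the inverse exists.
Bézout: 1 = −91*1223 + 243*458.
So 458⁻¹ ≡ 243 (mod 1223).

243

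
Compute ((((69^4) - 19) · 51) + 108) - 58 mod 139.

(69)^4 ≡ 113 (mod 139)
113 - 19 = 94
94 · 51 = 4794 ≡ 68 (mod 139)
68 + 108 = 176 ≡ 37 (mod 139)
37 - 58 = -21 ≡ 118 (mod 139)

118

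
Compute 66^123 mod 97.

12

66^1 ≡ 66 (mod 97)
66^2 ≡ 66^2 = 4356 ≡ 88 (mod 97)
66^4 ≡ 88^2 = 7744 ≡ 81 (mod 97)
66^8 ≡ 81^2 = 6561 ≡ 62 (mod 97)
66^16 ≡ 62^2 = 3844 ≡ 61 (mod 97)
66^32 ≡ 61^2 = 3721 ≡ 35 (mod 97)
66^64 ≡ 35^2 = 1225 ≡ 61 (mod 97)
66^123 = 66^64 * 66^32 * 66^16 * 66^8 * 66^2 * 66^1 ≡ 61 * 35 * 61 * 62 * 88 * 66 (mod 97).
Accumulate the product:
61 * 35 = 2135 ≡ 1
1 * 61 = 61
61 * 62 = 3782 ≡ 96
96 * 88 = 8448 ≡ 9
9 * 66 = 594 ≡ 12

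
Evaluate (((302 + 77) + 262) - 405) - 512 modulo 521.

245

302 + 77 = 379
379 + 262 = 641 ≡ 120 (mod 521)
120 - 405 = -285 ≡ 236 (mod 521)
236 - 512 = -276 ≡ 245 (mod 521)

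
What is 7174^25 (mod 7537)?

By square-and-multiply:
7174^1 ≡ 7174 (mod 7537)
7174^2 ≡ 7174^2 = 51466276 ≡ 3640 (mod 7537)
7174^4 ≡ 3640^2 = 13249600 ≡ 7091 (mod 7537)
7174^8 ≡ 7091^2 = 50282281 ≡ 2954 (mod 7537)
7174^16 ≡ 2954^2 = 8726116 ≡ 5807 (mod 7537)
7174^25 = 7174^16 · 7174^8 · 7174^1 ≡ 5807 · 2954 · 7174 (mod 7537).
Accumulate the product:
5807 · 2954 = 17153878 ≡ 7203
7203 · 7174 = 51674322 ≡ 650

650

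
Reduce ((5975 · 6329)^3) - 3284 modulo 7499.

5975 · 6329 = 37815775 ≡ 5817 (mod 7499)
(5817)^3 ≡ 1369 (mod 7499)
1369 - 3284 = -1915 ≡ 5584 (mod 7499)

5584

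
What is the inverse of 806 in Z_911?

616

By the extended Euclidean algorithm:
911 = 1×806 + 105
806 = 7×105 + 71
105 = 1×71 + 34
71 = 2×34 + 3
34 = 11×3 + 1
3 = 3×1 + 0
gcd(806, 911) = 1, so the inverse exists.
Back-substitute for 1:
1 = 1×34 − 11×3
  = −11×71 + 23×34
  = 23×105 − 34×71
  = −34×806 + 261×105
  = 261×911 − 295×806
So 806⁻¹ ≡ −295 ≡ 616 (mod 911).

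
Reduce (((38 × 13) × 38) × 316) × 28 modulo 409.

165

38 × 13 = 494 ≡ 85 (mod 409)
85 × 38 = 3230 ≡ 367 (mod 409)
367 × 316 = 115972 ≡ 225 (mod 409)
225 × 28 = 6300 ≡ 165 (mod 409)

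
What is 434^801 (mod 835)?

279

801 in binary is 1100100001, i.e. 801 = 512 + 256 + 32 + 1.
434^1 ≡ 434 (mod 835)
434^2 ≡ 434^2 = 188356 ≡ 481 (mod 835)
434^4 ≡ 481^2 = 231361 ≡ 66 (mod 835)
434^8 ≡ 66^2 = 4356 ≡ 181 (mod 835)
434^16 ≡ 181^2 = 32761 ≡ 196 (mod 835)
434^32 ≡ 196^2 = 38416 ≡ 6 (mod 835)
434^64 ≡ 6^2 = 36 (mod 835)
434^128 ≡ 36^2 = 1296 ≡ 461 (mod 835)
434^256 ≡ 461^2 = 212521 ≡ 431 (mod 835)
434^512 ≡ 431^2 = 185761 ≡ 391 (mod 835)
434^801 = 434^512 * 434^256 * 434^32 * 434^1 ≡ 391 * 431 * 6 * 434 (mod 835).
Accumulate the product:
391 * 431 = 168521 ≡ 686
686 * 6 = 4116 ≡ 776
776 * 434 = 336784 ≡ 279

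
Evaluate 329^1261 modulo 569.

403

By square-and-multiply:
1261 in binary is 10011101101, i.e. 1261 = 1024 + 128 + 64 + 32 + 8 + 4 + 1.
329^1 ≡ 329 (mod 569)
329^2 ≡ 329^2 = 108241 ≡ 131 (mod 569)
329^4 ≡ 131^2 = 17161 ≡ 91 (mod 569)
329^8 ≡ 91^2 = 8281 ≡ 315 (mod 569)
329^16 ≡ 315^2 = 99225 ≡ 219 (mod 569)
329^32 ≡ 219^2 = 47961 ≡ 165 (mod 569)
329^64 ≡ 165^2 = 27225 ≡ 482 (mod 569)
329^128 ≡ 482^2 = 232324 ≡ 172 (mod 569)
329^256 ≡ 172^2 = 29584 ≡ 565 (mod 569)
329^512 ≡ 565^2 = 319225 ≡ 16 (mod 569)
329^1024 ≡ 16^2 = 256 (mod 569)
329^1261 = 329^1024 × 329^128 × 329^64 × 329^32 × 329^8 × 329^4 × 329^1 ≡ 256 × 172 × 482 × 165 × 315 × 91 × 329 (mod 569).
Accumulate the product:
256 × 172 = 44032 ≡ 219
219 × 482 = 105558 ≡ 293
293 × 165 = 48345 ≡ 549
549 × 315 = 172935 ≡ 528
528 × 91 = 48048 ≡ 252
252 × 329 = 82908 ≡ 403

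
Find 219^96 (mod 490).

By square-and-multiply:
96 in binary is 1100000, i.e. 96 = 64 + 32.
219^1 ≡ 219 (mod 490)
219^2 ≡ 219^2 = 47961 ≡ 431 (mod 490)
219^4 ≡ 431^2 = 185761 ≡ 51 (mod 490)
219^8 ≡ 51^2 = 2601 ≡ 151 (mod 490)
219^16 ≡ 151^2 = 22801 ≡ 261 (mod 490)
219^32 ≡ 261^2 = 68121 ≡ 11 (mod 490)
219^64 ≡ 11^2 = 121 (mod 490)
219^96 = 219^64 × 219^32 ≡ 121 × 11 (mod 490).
121 × 11 = 1331 ≡ 351 (mod 490).

351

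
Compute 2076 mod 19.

5

2076 = 109·19 + 5, so 2076 ≡ 5 (mod 19).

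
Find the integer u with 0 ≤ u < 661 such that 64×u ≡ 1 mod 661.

31

Apply the Euclidean algorithm and back-substitute:
661 = 10*64 + 21
64 = 3*21 + 1
21 = 21*1 + 0
gcd(64, 661) = 1, so the inverse exists.
Bézout: 1 = −3*661 + 31*64.
So 64⁻¹ ≡ 31 (mod 661).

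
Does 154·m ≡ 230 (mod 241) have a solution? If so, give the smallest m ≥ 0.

86

gcd(154, 241) = 1, so a unique solution mod 241 exists.
154⁻¹ ≡ 36 (mod 241).
m ≡ 36·230 ≡ 86 (mod 241).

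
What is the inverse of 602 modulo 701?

439

701 = 1*602 + 99
602 = 6*99 + 8
99 = 12*8 + 3
8 = 2*3 + 2
3 = 1*2 + 1
2 = 2*1 + 0
gcd(602, 701) = 1, so the inverse exists.
Bézout: 1 = 225*701 − 262*602.
So 602⁻¹ ≡ −262 ≡ 439 (mod 701).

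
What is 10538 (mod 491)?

10538 = 21*491 + 227, so 10538 ≡ 227 (mod 491).

227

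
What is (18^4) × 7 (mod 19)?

7

(18)^4 ≡ 1 (mod 19)
1 × 7 = 7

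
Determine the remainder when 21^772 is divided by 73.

Compute successive squares:
21^1 ≡ 21 (mod 73)
21^2 ≡ 21^2 = 441 ≡ 3 (mod 73)
21^4 ≡ 3^2 = 9 (mod 73)
21^8 ≡ 9^2 = 81 ≡ 8 (mod 73)
21^16 ≡ 8^2 = 64 (mod 73)
21^32 ≡ 64^2 = 4096 ≡ 8 (mod 73)
21^64 ≡ 8^2 = 64 (mod 73)
21^128 ≡ 64^2 = 4096 ≡ 8 (mod 73)
21^256 ≡ 8^2 = 64 (mod 73)
21^512 ≡ 64^2 = 4096 ≡ 8 (mod 73)
21^772 = 21^512 · 21^256 · 21^4 ≡ 8 · 64 · 9 (mod 73).
Accumulate the product:
8 · 64 = 512 ≡ 1
1 · 9 = 9

9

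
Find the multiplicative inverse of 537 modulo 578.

437

578 = 1*537 + 41
537 = 13*41 + 4
41 = 10*4 + 1
4 = 4*1 + 0
gcd(537, 578) = 1, so the inverse exists.
Back-substitute for 1:
1 = 1*41 − 10*4
  = −10*537 + 131*41
  = 131*578 − 141*537
So 537⁻¹ ≡ −141 ≡ 437 (mod 578).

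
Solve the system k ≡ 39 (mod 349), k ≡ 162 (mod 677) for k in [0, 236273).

349⁻¹ mod 677: 349×258 ≡ 1 (mod 677), so 349⁻¹ ≡ 258.
k = 39 + 349×((162 − 39)×258 mod 677) = 39 + 349×592 = 206647.
Check: 206647 mod 349 = 39, 206647 mod 677 = 162. ✓

206647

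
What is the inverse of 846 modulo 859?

Run the extended Euclidean algorithm:
859 = 1*846 + 13
846 = 65*13 + 1
13 = 13*1 + 0
gcd(846, 859) = 1, so the inverse exists.
Bézout: 1 = −65*859 + 66*846.
So 846⁻¹ ≡ 66 (mod 859).

66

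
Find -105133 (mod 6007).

2993

-105133 = -18*6007 + 2993, so -105133 ≡ 2993 (mod 6007).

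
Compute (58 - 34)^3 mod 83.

46

58 - 34 = 24
(24)^3 ≡ 46 (mod 83)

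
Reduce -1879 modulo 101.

40

-1879 = -19*101 + 40, so -1879 ≡ 40 (mod 101).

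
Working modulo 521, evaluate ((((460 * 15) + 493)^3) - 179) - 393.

460 * 15 = 6900 ≡ 127 (mod 521)
127 + 493 = 620 ≡ 99 (mod 521)
(99)^3 ≡ 197 (mod 521)
197 - 179 = 18
18 - 393 = -375 ≡ 146 (mod 521)

146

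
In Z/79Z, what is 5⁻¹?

79 = 15*5 + 4
5 = 1*4 + 1
4 = 4*1 + 0
gcd(5, 79) = 1, so the inverse exists.
Back-substitute for 1:
1 = 1*5 − 1*4
  = −1*79 + 16*5
So 5⁻¹ ≡ 16 (mod 79).

16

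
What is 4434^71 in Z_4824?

71 in binary is 1000111, i.e. 71 = 64 + 4 + 2 + 1.
4434^1 ≡ 4434 (mod 4824)
4434^2 ≡ 4434^2 = 19660356 ≡ 2556 (mod 4824)
4434^4 ≡ 2556^2 = 6533136 ≡ 1440 (mod 4824)
4434^8 ≡ 1440^2 = 2073600 ≡ 4104 (mod 4824)
4434^16 ≡ 4104^2 = 16842816 ≡ 2232 (mod 4824)
4434^32 ≡ 2232^2 = 4981824 ≡ 3456 (mod 4824)
4434^64 ≡ 3456^2 = 11943936 ≡ 4536 (mod 4824)
4434^71 = 4434^64 × 4434^4 × 4434^2 × 4434^1 ≡ 4536 × 1440 × 2556 × 4434 (mod 4824).
Accumulate the product:
4536 × 1440 = 6531840 ≡ 144
144 × 2556 = 368064 ≡ 1440
1440 × 4434 = 6384960 ≡ 2808

2808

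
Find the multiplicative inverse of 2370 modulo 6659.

6659 = 2*2370 + 1919
2370 = 1*1919 + 451
1919 = 4*451 + 115
451 = 3*115 + 106
115 = 1*106 + 9
106 = 11*9 + 7
9 = 1*7 + 2
7 = 3*2 + 1
2 = 2*1 + 0
gcd(2370, 6659) = 1, so the inverse exists.
Back-substitute for 1:
1 = 1*7 − 3*2
  = −3*9 + 4*7
  = 4*106 − 47*9
  = −47*115 + 51*106
  = 51*451 − 200*115
  = −200*1919 + 851*451
  = 851*2370 − 1051*1919
  = −1051*6659 + 2953*2370
So 2370⁻¹ ≡ 2953 (mod 6659).

2953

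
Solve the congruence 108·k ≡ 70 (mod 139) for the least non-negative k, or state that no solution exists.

65

gcd(108, 139) = 1, so a unique solution mod 139 exists.
108⁻¹ ≡ 130 (mod 139).
k ≡ 130·70 ≡ 65 (mod 139).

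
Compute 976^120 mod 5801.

Using repeated squaring:
120 in binary is 1111000, i.e. 120 = 64 + 32 + 16 + 8.
976^1 ≡ 976 (mod 5801)
976^2 ≡ 976^2 = 952576 ≡ 1212 (mod 5801)
976^4 ≡ 1212^2 = 1468944 ≡ 1291 (mod 5801)
976^8 ≡ 1291^2 = 1666681 ≡ 1794 (mod 5801)
976^16 ≡ 1794^2 = 3218436 ≡ 4682 (mod 5801)
976^32 ≡ 4682^2 = 21921124 ≡ 4946 (mod 5801)
976^64 ≡ 4946^2 = 24462916 ≡ 99 (mod 5801)
976^120 = 976^64 × 976^32 × 976^16 × 976^8 ≡ 99 × 4946 × 4682 × 1794 (mod 5801).
Accumulate the product:
99 × 4946 = 489654 ≡ 2370
2370 × 4682 = 11096340 ≡ 4828
4828 × 1794 = 8661432 ≡ 539

539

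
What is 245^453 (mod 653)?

497

Using repeated squaring:
453 in binary is 111000101, i.e. 453 = 256 + 128 + 64 + 4 + 1.
245^1 ≡ 245 (mod 653)
245^2 ≡ 245^2 = 60025 ≡ 602 (mod 653)
245^4 ≡ 602^2 = 362404 ≡ 642 (mod 653)
245^8 ≡ 642^2 = 412164 ≡ 121 (mod 653)
245^16 ≡ 121^2 = 14641 ≡ 275 (mod 653)
245^32 ≡ 275^2 = 75625 ≡ 530 (mod 653)
245^64 ≡ 530^2 = 280900 ≡ 110 (mod 653)
245^128 ≡ 110^2 = 12100 ≡ 346 (mod 653)
245^256 ≡ 346^2 = 119716 ≡ 217 (mod 653)
245^453 = 245^256 × 245^128 × 245^64 × 245^4 × 245^1 ≡ 217 × 346 × 110 × 642 × 245 (mod 653).
Accumulate the product:
217 × 346 = 75082 ≡ 640
640 × 110 = 70400 ≡ 529
529 × 642 = 339618 ≡ 58
58 × 245 = 14210 ≡ 497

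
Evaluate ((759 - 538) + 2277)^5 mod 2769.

1241

759 - 538 = 221
221 + 2277 = 2498
(2498)^5 ≡ 1241 (mod 2769)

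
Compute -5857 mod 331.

101

-5857 = -18*331 + 101, so -5857 ≡ 101 (mod 331).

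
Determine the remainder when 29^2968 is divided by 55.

Compute successive squares:
2968 in binary is 101110011000, i.e. 2968 = 2048 + 512 + 256 + 128 + 16 + 8.
29^1 ≡ 29 (mod 55)
29^2 ≡ 29^2 = 841 ≡ 16 (mod 55)
29^4 ≡ 16^2 = 256 ≡ 36 (mod 55)
29^8 ≡ 36^2 = 1296 ≡ 31 (mod 55)
29^16 ≡ 31^2 = 961 ≡ 26 (mod 55)
29^32 ≡ 26^2 = 676 ≡ 16 (mod 55)
29^64 ≡ 16^2 = 256 ≡ 36 (mod 55)
29^128 ≡ 36^2 = 1296 ≡ 31 (mod 55)
29^256 ≡ 31^2 = 961 ≡ 26 (mod 55)
29^512 ≡ 26^2 = 676 ≡ 16 (mod 55)
29^1024 ≡ 16^2 = 256 ≡ 36 (mod 55)
29^2048 ≡ 36^2 = 1296 ≡ 31 (mod 55)
29^2968 = 29^2048 · 29^512 · 29^256 · 29^128 · 29^16 · 29^8 ≡ 31 · 16 · 26 · 31 · 26 · 31 (mod 55).
Accumulate the product:
31 · 16 = 496 ≡ 1
1 · 26 = 26
26 · 31 = 806 ≡ 36
36 · 26 = 936 ≡ 1
1 · 31 = 31

31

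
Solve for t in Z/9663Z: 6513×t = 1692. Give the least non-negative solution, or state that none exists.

gcd(6513, 9663) = 3, and 3 | 1692, so solutions exist.
Divide through by 3: 2171×t = 564 (mod 3221).
2171⁻¹ ≡ 862 (mod 3221).
t ≡ 862×564 ≡ 3018 (mod 3221).
The smallest non-negative solution is t = 3018.

3018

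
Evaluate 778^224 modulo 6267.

Compute successive squares:
224 in binary is 11100000, i.e. 224 = 128 + 64 + 32.
778^1 ≡ 778 (mod 6267)
778^2 ≡ 778^2 = 605284 ≡ 3652 (mod 6267)
778^4 ≡ 3652^2 = 13337104 ≡ 928 (mod 6267)
778^8 ≡ 928^2 = 861184 ≡ 2605 (mod 6267)
778^16 ≡ 2605^2 = 6786025 ≡ 5131 (mod 6267)
778^32 ≡ 5131^2 = 26327161 ≡ 5761 (mod 6267)
778^64 ≡ 5761^2 = 33189121 ≡ 5356 (mod 6267)
778^128 ≡ 5356^2 = 28686736 ≡ 2677 (mod 6267)
778^224 = 778^128 × 778^64 × 778^32 ≡ 2677 × 5356 × 5761 (mod 6267).
Accumulate the product:
2677 × 5356 = 14338012 ≡ 5383
5383 × 5761 = 31011463 ≡ 2347

2347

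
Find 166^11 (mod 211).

175

166^1 ≡ 166 (mod 211)
166^2 ≡ 166^2 = 27556 ≡ 126 (mod 211)
166^4 ≡ 126^2 = 15876 ≡ 51 (mod 211)
166^8 ≡ 51^2 = 2601 ≡ 69 (mod 211)
166^11 = 166^8 * 166^2 * 166^1 ≡ 69 * 126 * 166 (mod 211).
Accumulate the product:
69 * 126 = 8694 ≡ 43
43 * 166 = 7138 ≡ 175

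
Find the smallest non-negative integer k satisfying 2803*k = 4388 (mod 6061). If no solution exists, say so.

gcd(2803, 6061) = 1, so a unique solution mod 6061 exists.
2803⁻¹ ≡ 2491 (mod 6061).
k ≡ 2491*4388 ≡ 2525 (mod 6061).

2525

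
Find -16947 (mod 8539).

-16947 = -2×8539 + 131, so -16947 ≡ 131 (mod 8539).

131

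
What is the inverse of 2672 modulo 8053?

By the extended Euclidean algorithm:
8053 = 3*2672 + 37
2672 = 72*37 + 8
37 = 4*8 + 5
8 = 1*5 + 3
5 = 1*3 + 2
3 = 1*2 + 1
2 = 2*1 + 0
gcd(2672, 8053) = 1, so the inverse exists.
Back-substitute for 1:
1 = 1*3 − 1*2
  = −1*5 + 2*3
  = 2*8 − 3*5
  = −3*37 + 14*8
  = 14*2672 − 1011*37
  = −1011*8053 + 3047*2672
So 2672⁻¹ ≡ 3047 (mod 8053).

3047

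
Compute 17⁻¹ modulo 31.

Apply the Euclidean algorithm and back-substitute:
31 = 1·17 + 14
17 = 1·14 + 3
14 = 4·3 + 2
3 = 1·2 + 1
2 = 2·1 + 0
gcd(17, 31) = 1, so the inverse exists.
Bézout: 1 = −6·31 + 11·17.
So 17⁻¹ ≡ 11 (mod 31).

11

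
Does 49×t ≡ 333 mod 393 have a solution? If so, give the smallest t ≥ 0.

87

gcd(49, 393) = 1, so a unique solution mod 393 exists.
49⁻¹ ≡ 385 (mod 393).
t ≡ 385×333 ≡ 87 (mod 393).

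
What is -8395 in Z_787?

-8395 = -11*787 + 262, so -8395 ≡ 262 (mod 787).

262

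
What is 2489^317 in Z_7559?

6524

2489^1 ≡ 2489 (mod 7559)
2489^2 ≡ 2489^2 = 6195121 ≡ 4300 (mod 7559)
2489^4 ≡ 4300^2 = 18490000 ≡ 686 (mod 7559)
2489^8 ≡ 686^2 = 470596 ≡ 1938 (mod 7559)
2489^16 ≡ 1938^2 = 3755844 ≡ 6580 (mod 7559)
2489^32 ≡ 6580^2 = 43296400 ≡ 6007 (mod 7559)
2489^64 ≡ 6007^2 = 36084049 ≡ 4942 (mod 7559)
2489^128 ≡ 4942^2 = 24423364 ≡ 235 (mod 7559)
2489^256 ≡ 235^2 = 55225 ≡ 2312 (mod 7559)
2489^317 = 2489^256 × 2489^32 × 2489^16 × 2489^8 × 2489^4 × 2489^1 ≡ 2312 × 6007 × 6580 × 1938 × 686 × 2489 (mod 7559).
Accumulate the product:
2312 × 6007 = 13888184 ≡ 2301
2301 × 6580 = 15140580 ≡ 7462
7462 × 1938 = 14461356 ≡ 989
989 × 686 = 678454 ≡ 5703
5703 × 2489 = 14194767 ≡ 6524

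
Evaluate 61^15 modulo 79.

71

Compute successive squares:
61^1 ≡ 61 (mod 79)
61^2 ≡ 61^2 = 3721 ≡ 8 (mod 79)
61^4 ≡ 8^2 = 64 (mod 79)
61^8 ≡ 64^2 = 4096 ≡ 67 (mod 79)
61^15 = 61^8 * 61^4 * 61^2 * 61^1 ≡ 67 * 64 * 8 * 61 (mod 79).
Accumulate the product:
67 * 64 = 4288 ≡ 22
22 * 8 = 176 ≡ 18
18 * 61 = 1098 ≡ 71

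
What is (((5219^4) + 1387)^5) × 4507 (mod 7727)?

(5219)^4 ≡ 4526 (mod 7727)
4526 + 1387 = 5913
(5913)^5 ≡ 4759 (mod 7727)
4759 × 4507 = 21448813 ≡ 6388 (mod 7727)

6388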